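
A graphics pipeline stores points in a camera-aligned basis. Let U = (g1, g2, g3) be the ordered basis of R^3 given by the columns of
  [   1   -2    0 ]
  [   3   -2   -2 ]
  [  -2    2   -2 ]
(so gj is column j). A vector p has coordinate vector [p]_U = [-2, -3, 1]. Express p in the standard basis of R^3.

By definition p = -2g1 - 3g2 + g3.
Summing componentwise gives [4, -2, -4].

[4, -2, -4]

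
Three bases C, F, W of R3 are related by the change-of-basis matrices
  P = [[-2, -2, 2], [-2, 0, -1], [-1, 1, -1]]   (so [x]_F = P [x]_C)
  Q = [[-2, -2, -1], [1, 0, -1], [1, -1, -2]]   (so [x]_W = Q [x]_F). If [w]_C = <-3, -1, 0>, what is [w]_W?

Composing the changes, [w]_W = Q P [w]_C.
Q P = [[9, 3, -1], [-1, -3, 3], [2, -4, 5]]; applying this to <-3, -1, 0> gives <-30, 6, -2>.

<-30, 6, -2>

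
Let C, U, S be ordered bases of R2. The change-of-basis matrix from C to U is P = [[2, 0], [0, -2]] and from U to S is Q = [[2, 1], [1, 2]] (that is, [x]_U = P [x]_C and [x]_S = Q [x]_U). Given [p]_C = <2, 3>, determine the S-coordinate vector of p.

<2, -8>

First [p]_U = P [p]_C = <4, -6>.
Then [p]_S = Q [p]_U = <2, -8>.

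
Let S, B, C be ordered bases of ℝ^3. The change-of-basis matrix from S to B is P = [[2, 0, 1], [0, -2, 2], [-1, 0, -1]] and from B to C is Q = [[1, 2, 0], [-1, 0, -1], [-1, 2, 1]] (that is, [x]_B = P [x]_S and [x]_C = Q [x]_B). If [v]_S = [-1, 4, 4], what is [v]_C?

First [v]_B = P [v]_S = [2, 0, -3].
Then [v]_C = Q [v]_B = [2, 1, -5].

[2, 1, -5]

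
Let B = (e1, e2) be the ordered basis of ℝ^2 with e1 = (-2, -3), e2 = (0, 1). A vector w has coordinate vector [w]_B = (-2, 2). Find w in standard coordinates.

(4, 8)

w = M [w]_B, where M has columns e1, e2.
Carrying out the matrix-vector product, w = (4, 8).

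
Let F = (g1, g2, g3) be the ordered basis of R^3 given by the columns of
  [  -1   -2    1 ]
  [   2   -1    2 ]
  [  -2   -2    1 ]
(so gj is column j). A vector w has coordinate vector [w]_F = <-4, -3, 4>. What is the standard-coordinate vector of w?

<14, 3, 18>

The coordinates say w = -4g1 - 3g2 + 4g3; adding the scaled basis vectors gives <14, 3, 18>.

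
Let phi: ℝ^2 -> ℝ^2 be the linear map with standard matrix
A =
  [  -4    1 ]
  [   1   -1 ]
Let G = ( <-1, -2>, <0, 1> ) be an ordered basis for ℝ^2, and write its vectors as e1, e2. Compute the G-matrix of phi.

[[-2, -1], [-3, -3]]

Let P have columns e1, e2. Then [phi]_G = P^(-1) A P.
Here det P = -1, so P^(-1) is integer; computing A P first and then P^(-1)(A P) gives [[-2, -1], [-3, -3]].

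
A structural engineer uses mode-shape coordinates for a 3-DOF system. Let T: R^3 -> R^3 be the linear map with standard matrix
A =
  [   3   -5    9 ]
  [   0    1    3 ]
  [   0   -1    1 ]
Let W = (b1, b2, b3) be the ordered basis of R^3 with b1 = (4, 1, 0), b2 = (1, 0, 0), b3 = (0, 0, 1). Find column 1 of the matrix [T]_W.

(1, 3, -1)

Column 1 of [T]_W is the W-coordinate vector of T(b1).
In standard coordinates T(b1) = A b1 = (7, 1, -1).
Converting to W: (7, 1, -1) = b1 + 3b2 - b3, so the coordinate vector is (1, 3, -1).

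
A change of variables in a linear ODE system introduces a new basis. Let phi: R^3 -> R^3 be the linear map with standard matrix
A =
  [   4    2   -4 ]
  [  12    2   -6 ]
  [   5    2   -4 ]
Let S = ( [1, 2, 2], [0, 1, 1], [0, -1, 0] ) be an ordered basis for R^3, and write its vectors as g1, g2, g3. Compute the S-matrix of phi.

The j-th column of [phi]_S is [phi(gj)]_S.
phi(g1) = A g1 = [0, 4, 1] = 0·g1 + g2 - 3g3, so column 1 is [0, 1, -3].
Repeating for g2, g3 and assembling the columns gives [[0, -2, -2], [1, 2, 2], [-3, 2, 0]].

[[0, -2, -2], [1, 2, 2], [-3, 2, 0]]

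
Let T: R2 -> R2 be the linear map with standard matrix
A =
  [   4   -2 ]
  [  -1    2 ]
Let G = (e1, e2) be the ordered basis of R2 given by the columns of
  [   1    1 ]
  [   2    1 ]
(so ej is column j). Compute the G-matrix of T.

[[3, -1], [-3, 3]]

The j-th column of [T]_G is [T(ej)]_G.
T(e1) = A e1 = <0, 3> = 3e1 - 3e2, so column 1 is <3, -3>.
Repeating for e2 and assembling the columns gives [[3, -1], [-3, 3]].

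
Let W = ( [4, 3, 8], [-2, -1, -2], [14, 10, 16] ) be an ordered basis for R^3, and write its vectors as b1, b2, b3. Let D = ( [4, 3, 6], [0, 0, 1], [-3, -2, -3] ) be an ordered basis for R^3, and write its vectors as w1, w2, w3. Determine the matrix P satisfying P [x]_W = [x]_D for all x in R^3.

Let M have columns bj and N have columns wj. Then for every x, N [x]_D = x = M [x]_W, so P = N^(-1) M.
Since det N = -1, N^(-1) has integer entries; multiplying gives P = [[1, 1, 2], [2, -2, -2], [0, 2, -2]].

[[1, 1, 2], [2, -2, -2], [0, 2, -2]]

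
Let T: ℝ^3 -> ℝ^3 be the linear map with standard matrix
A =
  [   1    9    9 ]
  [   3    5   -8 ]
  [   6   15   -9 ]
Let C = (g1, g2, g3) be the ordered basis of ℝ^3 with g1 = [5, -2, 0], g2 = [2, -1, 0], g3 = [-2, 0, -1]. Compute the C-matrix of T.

[[-3, 1, -1], [1, -3, 0], [0, 3, 3]]

The j-th column of [T]_C is [T(gj)]_C.
T(g1) = A g1 = [-13, 5, 0] = -3g1 + g2 + 0·g3, so column 1 is [-3, 1, 0].
Repeating for g2, g3 and assembling the columns gives [[-3, 1, -1], [1, -3, 0], [0, 3, 3]].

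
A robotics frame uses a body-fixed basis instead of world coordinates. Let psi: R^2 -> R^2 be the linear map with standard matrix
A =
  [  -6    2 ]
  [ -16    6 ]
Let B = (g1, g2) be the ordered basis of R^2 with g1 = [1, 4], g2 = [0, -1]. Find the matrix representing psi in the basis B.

With P the matrix whose columns are g1, g2, [psi]_B = P^(-1) A P.
Column by column: psi(g1) = A g1 = [2, 8]; its B-coordinates [2, 0] give column 1.
Continuing for each basis vector yields [psi]_B = [[2, -2], [0, -2]].

[[2, -2], [0, -2]]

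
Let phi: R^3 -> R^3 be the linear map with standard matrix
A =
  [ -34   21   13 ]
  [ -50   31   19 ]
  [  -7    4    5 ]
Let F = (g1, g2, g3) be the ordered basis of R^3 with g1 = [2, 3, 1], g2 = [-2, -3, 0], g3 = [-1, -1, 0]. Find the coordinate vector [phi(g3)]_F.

[3, -3, -1]

Column 3 of [phi]_F is the F-coordinate vector of phi(g3).
In standard coordinates phi(g3) = A g3 = [13, 19, 3].
Converting to F: [13, 19, 3] = 3g1 - 3g2 - g3, so the coordinate vector is [3, -3, -1].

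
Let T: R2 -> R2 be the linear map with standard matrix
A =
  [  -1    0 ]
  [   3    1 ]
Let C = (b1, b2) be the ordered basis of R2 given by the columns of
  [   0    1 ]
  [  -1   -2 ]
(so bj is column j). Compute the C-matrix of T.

Let P have columns b1, b2. Then [T]_C = P^(-1) A P.
Here det P = 1, so P^(-1) is integer; computing A P first and then P^(-1)(A P) gives [[1, 1], [0, -1]].

[[1, 1], [0, -1]]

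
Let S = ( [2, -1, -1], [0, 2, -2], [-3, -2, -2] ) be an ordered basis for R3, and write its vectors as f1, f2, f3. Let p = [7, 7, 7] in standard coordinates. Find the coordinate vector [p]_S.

[-1, 0, -3]

We seek scalars with c_1 f1 + ... + c_3 f3 = p; equivalently solve M c = p where the columns of M are f1, ..., f3.
Gaussian elimination on [M | p] yields c = (-1, 0, -3).
Check: -f1 + 0·f2 - 3f3 = [7, 7, 7].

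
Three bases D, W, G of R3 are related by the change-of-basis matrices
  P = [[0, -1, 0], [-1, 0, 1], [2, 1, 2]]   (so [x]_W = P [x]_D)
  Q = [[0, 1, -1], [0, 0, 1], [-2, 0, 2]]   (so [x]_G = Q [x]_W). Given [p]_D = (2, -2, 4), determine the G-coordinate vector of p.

(-8, 10, 16)

First [p]_W = P [p]_D = (2, 2, 10).
Then [p]_G = Q [p]_W = (-8, 10, 16).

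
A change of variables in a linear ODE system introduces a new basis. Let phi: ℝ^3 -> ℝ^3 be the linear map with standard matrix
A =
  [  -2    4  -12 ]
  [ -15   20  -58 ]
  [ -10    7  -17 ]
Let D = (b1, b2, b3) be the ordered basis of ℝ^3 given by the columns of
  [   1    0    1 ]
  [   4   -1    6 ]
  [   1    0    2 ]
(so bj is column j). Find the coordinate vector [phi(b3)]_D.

[-2, 3, 0]

Column 3 of [phi]_D is the D-coordinate vector of phi(b3).
In standard coordinates phi(b3) = A b3 = [-2, -11, -2].
Converting to D: [-2, -11, -2] = -2b1 + 3b2 + 0·b3, so the coordinate vector is [-2, 3, 0].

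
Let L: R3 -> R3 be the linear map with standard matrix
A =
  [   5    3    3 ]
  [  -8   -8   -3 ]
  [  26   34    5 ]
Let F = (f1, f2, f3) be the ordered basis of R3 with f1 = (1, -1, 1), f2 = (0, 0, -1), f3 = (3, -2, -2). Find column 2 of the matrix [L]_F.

Compute L(f2) = A f2 = (-3, 3, -5) in standard coordinates.
Then write this in F-coordinates: solve for y in y_1 f1 + ... + y_3 f3 = (-3, 3, -5).
This gives y = (-3, 2, 0), which is column 2 of [L]_F.

(-3, 2, 0)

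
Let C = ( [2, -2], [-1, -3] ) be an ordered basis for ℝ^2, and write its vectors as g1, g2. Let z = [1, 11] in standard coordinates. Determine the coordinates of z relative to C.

We seek scalars with c_1 g1 + c_2 g2 = z; equivalently solve M c = z where the columns of M are g1, g2.
System: 2c_1 - c_2 = 1, -2c_1 - 3c_2 = 11; solving gives c_1 = -1, c_2 = -3.
Check: -g1 - 3g2 = [1, 11].

[-1, -3]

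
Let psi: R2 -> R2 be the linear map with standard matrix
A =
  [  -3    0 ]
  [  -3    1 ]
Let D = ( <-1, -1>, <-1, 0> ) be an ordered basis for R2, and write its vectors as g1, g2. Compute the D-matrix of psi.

[[-2, -3], [-1, 0]]

With P the matrix whose columns are g1, g2, [psi]_D = P^(-1) A P.
Column by column: psi(g1) = A g1 = <3, 2>; its D-coordinates <-2, -1> give column 1.
Continuing for each basis vector yields [psi]_D = [[-2, -3], [-1, 0]].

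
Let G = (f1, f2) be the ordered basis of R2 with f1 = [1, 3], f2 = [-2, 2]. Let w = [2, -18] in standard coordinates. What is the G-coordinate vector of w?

[-4, -3]

[w]_G is the unique c with M c = w, where M has columns f1, f2.
System: c_1 - 2c_2 = 2, 3c_1 + 2c_2 = -18; solving gives c_1 = -4, c_2 = -3.
Check: -4f1 - 3f2 = [2, -18].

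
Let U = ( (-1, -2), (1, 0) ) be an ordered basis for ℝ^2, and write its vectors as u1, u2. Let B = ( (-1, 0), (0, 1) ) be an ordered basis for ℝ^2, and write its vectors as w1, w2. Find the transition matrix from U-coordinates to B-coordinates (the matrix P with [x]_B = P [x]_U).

Let M have columns uj and N have columns wj. Then for every x, N [x]_B = x = M [x]_U, so P = N^(-1) M.
Since det N = -1, N^(-1) has integer entries; multiplying gives P = [[1, -1], [-2, 0]].

[[1, -1], [-2, 0]]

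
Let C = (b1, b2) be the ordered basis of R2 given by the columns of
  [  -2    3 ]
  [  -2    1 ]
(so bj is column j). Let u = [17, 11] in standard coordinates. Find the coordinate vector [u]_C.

[-4, 3]

We seek scalars with c_1 b1 + c_2 b2 = u; equivalently solve M c = u where the columns of M are b1, b2.
System: -2c_1 + 3c_2 = 17, -2c_1 + c_2 = 11; solving gives c_1 = -4, c_2 = 3.
Check: -4b1 + 3b2 = [17, 11].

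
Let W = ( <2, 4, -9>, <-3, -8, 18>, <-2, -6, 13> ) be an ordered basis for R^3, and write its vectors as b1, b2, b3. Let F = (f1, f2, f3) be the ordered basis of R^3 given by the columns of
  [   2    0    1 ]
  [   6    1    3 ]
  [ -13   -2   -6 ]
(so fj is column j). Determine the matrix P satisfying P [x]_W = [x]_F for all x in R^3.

[[1, -2, -1], [-2, 1, 0], [0, 1, 0]]

Take x = bj: its W-coordinates are the j-th standard unit vector, so P e_j — column j of P — equals [bj]_F.
b1 = f1 - 2f2 + 0·f3, giving column 1 = <1, -2, 0>; repeating for each j gives P = [[1, -2, -1], [-2, 1, 0], [0, 1, 0]].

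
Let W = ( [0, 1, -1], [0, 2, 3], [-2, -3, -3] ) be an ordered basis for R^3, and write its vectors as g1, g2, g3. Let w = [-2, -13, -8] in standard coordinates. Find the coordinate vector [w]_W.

Write w = c_1 g1 + ... + c_3 g3 and solve for the c_i.
Solving this 3x3 system gives c = (-4, -3, 1).
Check: -4g1 - 3g2 + g3 = [-2, -13, -8].

[-4, -3, 1]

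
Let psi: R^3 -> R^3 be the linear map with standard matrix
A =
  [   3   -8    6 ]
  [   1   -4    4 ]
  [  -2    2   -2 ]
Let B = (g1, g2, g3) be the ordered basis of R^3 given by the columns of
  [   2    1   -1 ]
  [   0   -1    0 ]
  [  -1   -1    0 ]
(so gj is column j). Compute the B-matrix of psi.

Let P have columns g1, ..., g3. Then [psi]_B = P^(-1) A P.
Here det P = 1, so P^(-1) is integer; computing A P first and then P^(-1)(A P) gives [[0, 3, -3], [2, -1, 1], [2, 0, -2]].

[[0, 3, -3], [2, -1, 1], [2, 0, -2]]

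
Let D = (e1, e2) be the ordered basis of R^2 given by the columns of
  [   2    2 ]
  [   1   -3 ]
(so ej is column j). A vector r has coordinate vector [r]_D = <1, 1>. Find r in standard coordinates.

By definition r = e1 + e2.
Summing componentwise gives <4, -2>.

<4, -2>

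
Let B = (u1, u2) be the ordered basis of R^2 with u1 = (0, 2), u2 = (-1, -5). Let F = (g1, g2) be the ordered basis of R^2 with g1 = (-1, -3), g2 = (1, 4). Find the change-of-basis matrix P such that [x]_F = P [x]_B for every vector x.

[[2, -1], [2, -2]]

Column j of P is [uj]_F, since P maps B-coordinates to F-coordinates.
Expressing u1 in F: u1 = 2g1 + 2g2, so column 1 of P is (2, 2).
Doing the same for each uj gives P = [[2, -1], [2, -2]].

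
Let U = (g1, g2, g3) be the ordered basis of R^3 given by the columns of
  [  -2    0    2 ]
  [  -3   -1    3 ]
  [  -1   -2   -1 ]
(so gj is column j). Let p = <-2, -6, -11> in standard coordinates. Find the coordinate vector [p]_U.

We seek scalars with c_1 g1 + ... + c_3 g3 = p; equivalently solve M c = p where the columns of M are g1, ..., g3.
Gaussian elimination on [M | p] yields c = (3, 3, 2).
Check: 3g1 + 3g2 + 2g3 = <-2, -6, -11>.

<3, 3, 2>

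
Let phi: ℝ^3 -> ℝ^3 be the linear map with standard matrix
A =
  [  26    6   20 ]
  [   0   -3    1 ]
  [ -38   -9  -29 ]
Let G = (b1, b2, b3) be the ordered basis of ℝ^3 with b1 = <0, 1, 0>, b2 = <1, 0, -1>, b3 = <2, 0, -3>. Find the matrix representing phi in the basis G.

[[-3, -1, -3], [0, 0, -2], [3, 3, -3]]

The j-th column of [phi]_G is [phi(bj)]_G.
phi(b1) = A b1 = <6, -3, -9> = -3b1 + 0·b2 + 3b3, so column 1 is <-3, 0, 3>.
Repeating for b2, b3 and assembling the columns gives [[-3, -1, -3], [0, 0, -2], [3, 3, -3]].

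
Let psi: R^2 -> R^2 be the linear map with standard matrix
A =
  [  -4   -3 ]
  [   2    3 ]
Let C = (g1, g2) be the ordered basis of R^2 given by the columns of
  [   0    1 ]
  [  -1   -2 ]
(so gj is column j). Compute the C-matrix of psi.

The j-th column of [psi]_C is [psi(gj)]_C.
psi(g1) = A g1 = <3, -3> = -3g1 + 3g2, so column 1 is <-3, 3>.
Repeating for g2 and assembling the columns gives [[-3, 0], [3, 2]].

[[-3, 0], [3, 2]]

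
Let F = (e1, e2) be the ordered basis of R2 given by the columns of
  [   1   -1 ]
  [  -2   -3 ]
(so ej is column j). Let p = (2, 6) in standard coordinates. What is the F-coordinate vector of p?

[p]_F is the unique c with M c = p, where M has columns e1, e2.
System: c_1 - c_2 = 2, -2c_1 - 3c_2 = 6; solving gives c_1 = 0, c_2 = -2.
Check: 0·e1 - 2e2 = (2, 6).

(0, -2)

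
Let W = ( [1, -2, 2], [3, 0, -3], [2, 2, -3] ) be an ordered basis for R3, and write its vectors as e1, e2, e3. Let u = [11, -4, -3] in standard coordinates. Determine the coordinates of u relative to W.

[3, 2, 1]

We seek scalars with c_1 e1 + ... + c_3 e3 = u; equivalently solve M c = u where the columns of M are e1, ..., e3.
Gaussian elimination on [M | u] yields c = (3, 2, 1).
Check: 3e1 + 2e2 + e3 = [11, -4, -3].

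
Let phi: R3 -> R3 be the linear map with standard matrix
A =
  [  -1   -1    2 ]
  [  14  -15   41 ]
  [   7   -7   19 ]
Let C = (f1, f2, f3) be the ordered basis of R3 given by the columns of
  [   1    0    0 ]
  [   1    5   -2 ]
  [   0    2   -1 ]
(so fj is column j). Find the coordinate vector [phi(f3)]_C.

<0, -1, 3>

Column 3 of [phi]_C is the C-coordinate vector of phi(f3).
In standard coordinates phi(f3) = A f3 = <0, -11, -5>.
Converting to C: <0, -11, -5> = 0·f1 - f2 + 3f3, so the coordinate vector is <0, -1, 3>.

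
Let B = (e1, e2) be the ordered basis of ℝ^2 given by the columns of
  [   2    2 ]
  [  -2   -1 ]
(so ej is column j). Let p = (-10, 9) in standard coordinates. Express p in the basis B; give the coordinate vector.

(-4, -1)

We seek scalars with c_1 e1 + c_2 e2 = p; equivalently solve M c = p where the columns of M are e1, e2.
System: 2c_1 + 2c_2 = -10, -2c_1 - c_2 = 9; solving gives c_1 = -4, c_2 = -1.
Check: -4e1 - e2 = (-10, 9).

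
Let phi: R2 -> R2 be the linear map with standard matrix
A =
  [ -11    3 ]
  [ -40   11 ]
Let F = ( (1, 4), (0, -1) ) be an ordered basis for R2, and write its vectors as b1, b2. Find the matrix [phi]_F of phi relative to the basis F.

[[1, -3], [0, -1]]

The j-th column of [phi]_F is [phi(bj)]_F.
phi(b1) = A b1 = (1, 4) = b1 + 0·b2, so column 1 is (1, 0).
Repeating for b2 and assembling the columns gives [[1, -3], [0, -1]].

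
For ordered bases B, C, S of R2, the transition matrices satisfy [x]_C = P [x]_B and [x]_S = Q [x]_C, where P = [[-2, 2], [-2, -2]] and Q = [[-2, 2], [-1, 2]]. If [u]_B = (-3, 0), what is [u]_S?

First [u]_C = P [u]_B = (6, 6).
Then [u]_S = Q [u]_C = (0, 6).

(0, 6)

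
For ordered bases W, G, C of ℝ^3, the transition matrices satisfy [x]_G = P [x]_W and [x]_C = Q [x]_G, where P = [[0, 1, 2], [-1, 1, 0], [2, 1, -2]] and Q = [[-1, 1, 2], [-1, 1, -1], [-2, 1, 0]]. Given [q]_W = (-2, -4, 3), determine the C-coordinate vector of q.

First [q]_G = P [q]_W = (2, -2, -14).
Then [q]_C = Q [q]_G = (-32, 10, -6).

(-32, 10, -6)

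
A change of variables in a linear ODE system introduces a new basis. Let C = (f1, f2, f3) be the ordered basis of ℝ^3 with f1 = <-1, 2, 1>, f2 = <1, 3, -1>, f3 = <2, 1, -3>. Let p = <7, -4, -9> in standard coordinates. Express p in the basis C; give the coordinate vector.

[p]_C is the unique c with M c = p, where M has columns f1, ..., f3.
Gaussian elimination on [M | p] yields c = (-3, 0, 2).
Check: -3f1 + 0·f2 + 2f3 = <7, -4, -9>.

<-3, 0, 2>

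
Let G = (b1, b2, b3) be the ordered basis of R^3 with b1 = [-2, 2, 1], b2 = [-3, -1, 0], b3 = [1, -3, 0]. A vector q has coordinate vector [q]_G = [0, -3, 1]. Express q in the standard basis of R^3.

[10, 0, 0]

The coordinates say q = 0·b1 - 3b2 + b3; adding the scaled basis vectors gives [10, 0, 0].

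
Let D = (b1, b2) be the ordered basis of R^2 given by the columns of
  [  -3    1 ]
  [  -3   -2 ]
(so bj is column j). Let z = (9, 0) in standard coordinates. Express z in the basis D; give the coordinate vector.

(-2, 3)

We seek scalars with c_1 b1 + c_2 b2 = z; equivalently solve M c = z where the columns of M are b1, b2.
System: -3c_1 + c_2 = 9, -3c_1 - 2c_2 = 0; solving gives c_1 = -2, c_2 = 3.
Check: -2b1 + 3b2 = (9, 0).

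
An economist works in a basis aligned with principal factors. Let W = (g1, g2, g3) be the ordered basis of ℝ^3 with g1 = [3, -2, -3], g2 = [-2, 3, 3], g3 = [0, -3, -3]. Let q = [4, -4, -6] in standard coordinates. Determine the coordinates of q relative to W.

[q]_W is the unique c with M c = q, where M has columns g1, ..., g3.
Row-reducing the augmented matrix [M | q] gives c = (2, 1, 1).
Check: 2g1 + g2 + g3 = [4, -4, -6].

[2, 1, 1]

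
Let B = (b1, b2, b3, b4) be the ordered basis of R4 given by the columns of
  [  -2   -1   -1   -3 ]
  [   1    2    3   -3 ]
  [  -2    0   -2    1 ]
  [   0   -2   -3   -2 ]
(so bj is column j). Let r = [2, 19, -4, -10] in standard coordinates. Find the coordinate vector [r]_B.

[r]_B is the unique c with M c = r, where M has columns b1, ..., b4.
Row-reducing the augmented matrix [M | r] gives c = (-1, 4, 2, -2).
Check: -b1 + 4b2 + 2b3 - 2b4 = [2, 19, -4, -10].

[-1, 4, 2, -2]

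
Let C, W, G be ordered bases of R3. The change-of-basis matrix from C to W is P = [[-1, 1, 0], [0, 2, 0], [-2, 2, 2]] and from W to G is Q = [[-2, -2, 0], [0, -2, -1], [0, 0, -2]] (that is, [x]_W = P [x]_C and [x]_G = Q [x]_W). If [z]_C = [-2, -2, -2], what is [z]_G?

First [z]_W = P [z]_C = [0, -4, -4].
Then [z]_G = Q [z]_W = [8, 12, 8].

[8, 12, 8]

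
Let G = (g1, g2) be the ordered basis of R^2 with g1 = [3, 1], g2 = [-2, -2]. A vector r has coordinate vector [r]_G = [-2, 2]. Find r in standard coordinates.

[-10, -6]

By definition r = -2g1 + 2g2.
Summing componentwise gives [-10, -6].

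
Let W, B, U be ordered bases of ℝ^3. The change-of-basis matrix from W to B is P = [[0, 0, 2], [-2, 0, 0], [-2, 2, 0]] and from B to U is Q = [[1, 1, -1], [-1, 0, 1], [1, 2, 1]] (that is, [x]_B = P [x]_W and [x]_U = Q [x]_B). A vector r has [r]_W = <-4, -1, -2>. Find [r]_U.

First [r]_B = P [r]_W = <-4, 8, 6>.
Then [r]_U = Q [r]_B = <-2, 10, 18>.

<-2, 10, 18>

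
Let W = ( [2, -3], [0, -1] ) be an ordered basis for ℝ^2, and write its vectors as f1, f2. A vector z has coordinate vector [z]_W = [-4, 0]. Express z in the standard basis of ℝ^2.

[-8, 12]

By definition z = -4f1 + 0·f2.
Summing componentwise gives [-8, 12].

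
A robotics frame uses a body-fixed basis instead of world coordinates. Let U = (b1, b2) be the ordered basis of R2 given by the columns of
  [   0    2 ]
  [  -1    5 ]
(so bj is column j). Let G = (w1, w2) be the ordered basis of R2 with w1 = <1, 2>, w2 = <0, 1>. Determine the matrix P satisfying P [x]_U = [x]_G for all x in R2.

Take x = bj: its U-coordinates are the j-th standard unit vector, so P e_j — column j of P — equals [bj]_G.
b1 = 0·w1 - w2, giving column 1 = <0, -1>; repeating for each j gives P = [[0, 2], [-1, 1]].

[[0, 2], [-1, 1]]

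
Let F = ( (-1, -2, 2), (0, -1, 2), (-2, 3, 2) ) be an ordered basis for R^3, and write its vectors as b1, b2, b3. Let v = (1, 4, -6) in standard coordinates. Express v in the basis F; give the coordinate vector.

(-1, -2, 0)

Write v = c_1 b1 + ... + c_3 b3 and solve for the c_i.
Row-reducing the augmented matrix [M | v] gives c = (-1, -2, 0).
Check: -b1 - 2b2 + 0·b3 = (1, 4, -6).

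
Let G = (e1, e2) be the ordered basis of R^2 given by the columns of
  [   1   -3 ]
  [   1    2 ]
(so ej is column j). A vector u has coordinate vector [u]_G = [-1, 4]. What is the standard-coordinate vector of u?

u = M [u]_G, where M has columns e1, e2.
Carrying out the matrix-vector product, u = [-13, 7].

[-13, 7]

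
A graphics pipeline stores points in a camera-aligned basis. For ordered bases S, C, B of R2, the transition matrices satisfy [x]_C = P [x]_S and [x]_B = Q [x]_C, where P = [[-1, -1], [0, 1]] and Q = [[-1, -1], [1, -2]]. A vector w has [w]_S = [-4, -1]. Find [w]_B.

First [w]_C = P [w]_S = [5, -1].
Then [w]_B = Q [w]_C = [-4, 7].

[-4, 7]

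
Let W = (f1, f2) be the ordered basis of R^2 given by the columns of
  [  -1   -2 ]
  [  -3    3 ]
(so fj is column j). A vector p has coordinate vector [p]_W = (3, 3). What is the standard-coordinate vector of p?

p = M [p]_W, where M has columns f1, f2.
Carrying out the matrix-vector product, p = (-9, 0).

(-9, 0)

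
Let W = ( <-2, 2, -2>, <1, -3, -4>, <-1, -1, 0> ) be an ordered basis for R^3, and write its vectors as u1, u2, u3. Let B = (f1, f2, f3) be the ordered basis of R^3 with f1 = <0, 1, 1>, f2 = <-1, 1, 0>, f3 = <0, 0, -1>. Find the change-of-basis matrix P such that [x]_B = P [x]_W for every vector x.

[[0, -2, -2], [2, -1, 1], [2, 2, -2]]

Take x = uj: its W-coordinates are the j-th standard unit vector, so P e_j — column j of P — equals [uj]_B.
u1 = 0·f1 + 2f2 + 2f3, giving column 1 = <0, 2, 2>; repeating for each j gives P = [[0, -2, -2], [2, -1, 1], [2, 2, -2]].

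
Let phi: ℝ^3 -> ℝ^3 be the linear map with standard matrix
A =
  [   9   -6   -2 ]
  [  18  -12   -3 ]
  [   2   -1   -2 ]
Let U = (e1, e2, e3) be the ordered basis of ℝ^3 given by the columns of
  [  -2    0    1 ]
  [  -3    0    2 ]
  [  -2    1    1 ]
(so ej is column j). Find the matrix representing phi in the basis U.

[[-2, 1, 1], [-1, 0, 3], [0, 0, -3]]

With P the matrix whose columns are e1, ..., e3, [phi]_U = P^(-1) A P.
Column by column: phi(e1) = A e1 = <4, 6, 3>; its U-coordinates <-2, -1, 0> give column 1.
Continuing for each basis vector yields [phi]_U = [[-2, 1, 1], [-1, 0, 3], [0, 0, -3]].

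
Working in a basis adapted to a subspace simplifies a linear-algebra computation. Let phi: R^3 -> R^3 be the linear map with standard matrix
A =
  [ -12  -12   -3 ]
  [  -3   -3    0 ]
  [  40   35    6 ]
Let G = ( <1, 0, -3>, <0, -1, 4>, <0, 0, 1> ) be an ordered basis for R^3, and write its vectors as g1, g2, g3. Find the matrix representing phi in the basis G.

With P the matrix whose columns are g1, ..., g3, [phi]_G = P^(-1) A P.
Column by column: phi(g1) = A g1 = <-3, -3, 22>; its G-coordinates <-3, 3, 1> give column 1.
Continuing for each basis vector yields [phi]_G = [[-3, 0, -3], [3, -3, 0], [1, 1, -3]].

[[-3, 0, -3], [3, -3, 0], [1, 1, -3]]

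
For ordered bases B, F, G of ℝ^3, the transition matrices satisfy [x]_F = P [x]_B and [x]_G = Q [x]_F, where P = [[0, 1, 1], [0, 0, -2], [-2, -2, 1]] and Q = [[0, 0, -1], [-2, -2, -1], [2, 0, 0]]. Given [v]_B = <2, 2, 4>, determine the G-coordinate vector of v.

<4, 8, 12>

Composing the changes, [v]_G = Q P [v]_B.
Q P = [[2, 2, -1], [2, 0, 1], [0, 2, 2]]; applying this to <2, 2, 4> gives <4, 8, 12>.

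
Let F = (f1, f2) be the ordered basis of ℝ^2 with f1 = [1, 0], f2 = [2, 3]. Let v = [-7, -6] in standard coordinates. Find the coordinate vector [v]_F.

We seek scalars with c_1 f1 + c_2 f2 = v; equivalently solve M c = v where the columns of M are f1, f2.
System: c_1 + 2c_2 = -7, 0c_1 + 3c_2 = -6; solving gives c_1 = -3, c_2 = -2.
Check: -3f1 - 2f2 = [-7, -6].

[-3, -2]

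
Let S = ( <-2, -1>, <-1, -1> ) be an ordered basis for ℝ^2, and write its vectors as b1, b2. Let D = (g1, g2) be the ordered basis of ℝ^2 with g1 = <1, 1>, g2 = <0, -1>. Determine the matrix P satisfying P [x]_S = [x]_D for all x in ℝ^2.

[[-2, -1], [-1, 0]]

Let M have columns bj and N have columns gj. Then for every x, N [x]_D = x = M [x]_S, so P = N^(-1) M.
Since det N = -1, N^(-1) has integer entries; multiplying gives P = [[-2, -1], [-1, 0]].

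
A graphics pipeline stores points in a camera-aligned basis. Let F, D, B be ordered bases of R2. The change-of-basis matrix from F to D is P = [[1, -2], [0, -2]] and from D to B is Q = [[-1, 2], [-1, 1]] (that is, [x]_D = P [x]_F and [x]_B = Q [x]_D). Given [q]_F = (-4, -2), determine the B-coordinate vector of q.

Composing the changes, [q]_B = Q P [q]_F.
Q P = [[-1, -2], [-1, 0]]; applying this to (-4, -2) gives (8, 4).

(8, 4)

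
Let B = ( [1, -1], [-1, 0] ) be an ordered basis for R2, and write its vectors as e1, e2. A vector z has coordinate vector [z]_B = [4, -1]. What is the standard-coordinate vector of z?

[5, -4]

The coordinates say z = 4e1 - e2; adding the scaled basis vectors gives [5, -4].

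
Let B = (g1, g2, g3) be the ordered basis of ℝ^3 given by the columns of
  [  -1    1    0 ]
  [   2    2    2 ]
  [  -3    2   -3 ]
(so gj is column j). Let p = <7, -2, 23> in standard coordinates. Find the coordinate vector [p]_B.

<-3, 4, -2>

We seek scalars with c_1 g1 + ... + c_3 g3 = p; equivalently solve M c = p where the columns of M are g1, ..., g3.
Solving this 3x3 system gives c = (-3, 4, -2).
Check: -3g1 + 4g2 - 2g3 = <7, -2, 23>.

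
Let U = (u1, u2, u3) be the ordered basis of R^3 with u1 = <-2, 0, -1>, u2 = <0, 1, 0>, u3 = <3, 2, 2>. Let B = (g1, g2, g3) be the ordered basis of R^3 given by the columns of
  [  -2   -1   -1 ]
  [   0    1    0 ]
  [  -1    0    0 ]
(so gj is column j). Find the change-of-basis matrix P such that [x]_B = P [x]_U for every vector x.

[[1, 0, -2], [0, 1, 2], [0, -1, -1]]

Take x = uj: its U-coordinates are the j-th standard unit vector, so P e_j — column j of P — equals [uj]_B.
u1 = g1 + 0·g2 + 0·g3, giving column 1 = <1, 0, 0>; repeating for each j gives P = [[1, 0, -2], [0, 1, 2], [0, -1, -1]].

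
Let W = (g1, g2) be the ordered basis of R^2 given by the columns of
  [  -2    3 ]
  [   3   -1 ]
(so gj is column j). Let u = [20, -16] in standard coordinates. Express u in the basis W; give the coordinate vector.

Write u = c_1 g1 + c_2 g2 and solve for the c_i.
System: -2c_1 + 3c_2 = 20, 3c_1 - c_2 = -16; solving gives c_1 = -4, c_2 = 4.
Check: -4g1 + 4g2 = [20, -16].

[-4, 4]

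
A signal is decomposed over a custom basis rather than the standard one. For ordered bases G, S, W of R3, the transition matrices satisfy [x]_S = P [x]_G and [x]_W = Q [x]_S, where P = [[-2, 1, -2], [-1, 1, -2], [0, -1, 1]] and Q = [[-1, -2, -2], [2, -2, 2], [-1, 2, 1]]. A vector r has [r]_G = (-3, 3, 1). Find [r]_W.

Apply P to get S-coordinates (7, 4, -2), then Q to get W-coordinates.
The result is [r]_W = (-11, 2, -1).

(-11, 2, -1)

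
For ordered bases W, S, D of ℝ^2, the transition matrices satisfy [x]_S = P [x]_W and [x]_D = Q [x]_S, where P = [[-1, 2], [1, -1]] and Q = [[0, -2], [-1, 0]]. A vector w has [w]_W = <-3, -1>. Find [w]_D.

<4, -1>

Apply P to get S-coordinates <1, -2>, then Q to get D-coordinates.
The result is [w]_D = <4, -1>.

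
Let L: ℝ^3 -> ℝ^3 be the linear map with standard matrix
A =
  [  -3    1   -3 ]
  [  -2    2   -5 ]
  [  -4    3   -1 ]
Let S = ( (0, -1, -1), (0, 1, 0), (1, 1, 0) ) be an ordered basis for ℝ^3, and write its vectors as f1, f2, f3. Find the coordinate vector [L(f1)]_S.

(2, 3, 2)

Column 1 of [L]_S is the S-coordinate vector of L(f1).
In standard coordinates L(f1) = A f1 = (2, 3, -2).
Converting to S: (2, 3, -2) = 2f1 + 3f2 + 2f3, so the coordinate vector is (2, 3, 2).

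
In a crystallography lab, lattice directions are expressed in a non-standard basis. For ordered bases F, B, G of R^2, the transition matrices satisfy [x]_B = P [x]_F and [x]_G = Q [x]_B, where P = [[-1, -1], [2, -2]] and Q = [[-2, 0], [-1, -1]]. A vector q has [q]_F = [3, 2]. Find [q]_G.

[10, 3]

Apply P to get B-coordinates [-5, 2], then Q to get G-coordinates.
The result is [q]_G = [10, 3].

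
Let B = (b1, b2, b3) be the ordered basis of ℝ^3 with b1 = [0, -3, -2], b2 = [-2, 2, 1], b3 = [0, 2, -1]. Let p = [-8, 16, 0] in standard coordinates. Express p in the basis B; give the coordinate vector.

[0, 4, 4]

Write p = c_1 b1 + ... + c_3 b3 and solve for the c_i.
Solving this 3x3 system gives c = (0, 4, 4).
Check: 0·b1 + 4b2 + 4b3 = [-8, 16, 0].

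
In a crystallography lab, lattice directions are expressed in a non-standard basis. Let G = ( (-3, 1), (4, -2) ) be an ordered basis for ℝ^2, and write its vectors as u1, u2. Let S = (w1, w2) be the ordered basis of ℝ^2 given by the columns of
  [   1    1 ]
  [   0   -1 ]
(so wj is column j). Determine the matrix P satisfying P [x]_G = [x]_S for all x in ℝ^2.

[[-2, 2], [-1, 2]]

Take x = uj: its G-coordinates are the j-th standard unit vector, so P e_j — column j of P — equals [uj]_S.
u1 = -2w1 - w2, giving column 1 = (-2, -1); repeating for each j gives P = [[-2, 2], [-1, 2]].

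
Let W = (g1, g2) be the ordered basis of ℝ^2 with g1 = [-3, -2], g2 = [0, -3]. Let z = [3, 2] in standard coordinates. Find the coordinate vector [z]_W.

We seek scalars with c_1 g1 + c_2 g2 = z; equivalently solve M c = z where the columns of M are g1, g2.
System: -3c_1 + 0c_2 = 3, -2c_1 - 3c_2 = 2; solving gives c_1 = -1, c_2 = 0.
Check: -g1 + 0·g2 = [3, 2].

[-1, 0]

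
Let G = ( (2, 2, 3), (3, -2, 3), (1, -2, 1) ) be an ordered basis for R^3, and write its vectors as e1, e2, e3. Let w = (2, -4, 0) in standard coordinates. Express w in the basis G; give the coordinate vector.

(-2, 3, -3)

We seek scalars with c_1 e1 + ... + c_3 e3 = w; equivalently solve M c = w where the columns of M are e1, ..., e3.
Solving this 3x3 system gives c = (-2, 3, -3).
Check: -2e1 + 3e2 - 3e3 = (2, -4, 0).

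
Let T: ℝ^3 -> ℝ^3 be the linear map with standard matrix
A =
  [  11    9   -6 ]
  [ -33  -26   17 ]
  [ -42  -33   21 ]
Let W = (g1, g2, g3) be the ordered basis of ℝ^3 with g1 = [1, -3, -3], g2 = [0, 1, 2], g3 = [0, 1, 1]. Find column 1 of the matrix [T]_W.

Column 1 of [T]_W is the W-coordinate vector of T(g1).
In standard coordinates T(g1) = A g1 = [2, -6, -6].
Converting to W: [2, -6, -6] = 2g1 + 0·g2 + 0·g3, so the coordinate vector is [2, 0, 0].

[2, 0, 0]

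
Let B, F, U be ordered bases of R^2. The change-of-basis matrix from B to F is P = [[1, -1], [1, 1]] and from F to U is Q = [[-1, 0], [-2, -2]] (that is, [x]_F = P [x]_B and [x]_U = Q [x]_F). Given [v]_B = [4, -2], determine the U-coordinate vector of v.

[-6, -16]

First [v]_F = P [v]_B = [6, 2].
Then [v]_U = Q [v]_F = [-6, -16].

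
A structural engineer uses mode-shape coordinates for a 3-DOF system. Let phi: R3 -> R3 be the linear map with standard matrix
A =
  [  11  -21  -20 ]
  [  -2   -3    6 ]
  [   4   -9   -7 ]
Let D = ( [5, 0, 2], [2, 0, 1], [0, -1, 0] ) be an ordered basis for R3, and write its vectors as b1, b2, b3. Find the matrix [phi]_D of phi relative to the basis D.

[[3, 0, 3], [0, 1, 3], [-2, -2, -3]]

Let P have columns b1, ..., b3. Then [phi]_D = P^(-1) A P.
Here det P = 1, so P^(-1) is integer; computing A P first and then P^(-1)(A P) gives [[3, 0, 3], [0, 1, 3], [-2, -2, -3]].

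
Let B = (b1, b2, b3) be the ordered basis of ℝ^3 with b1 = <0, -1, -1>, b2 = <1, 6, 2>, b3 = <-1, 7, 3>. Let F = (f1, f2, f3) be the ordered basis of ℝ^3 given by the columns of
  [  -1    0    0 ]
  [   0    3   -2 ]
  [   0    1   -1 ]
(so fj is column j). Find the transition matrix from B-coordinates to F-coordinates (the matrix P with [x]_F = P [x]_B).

[[0, -1, 1], [1, 2, 1], [2, 0, -2]]

Let M have columns bj and N have columns fj. Then for every x, N [x]_F = x = M [x]_B, so P = N^(-1) M.
Since det N = 1, N^(-1) has integer entries; multiplying gives P = [[0, -1, 1], [1, 2, 1], [2, 0, -2]].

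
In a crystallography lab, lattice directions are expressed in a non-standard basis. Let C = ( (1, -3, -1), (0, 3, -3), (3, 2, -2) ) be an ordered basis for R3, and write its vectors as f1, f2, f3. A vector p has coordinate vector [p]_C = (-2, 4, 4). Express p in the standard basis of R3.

By definition p = -2f1 + 4f2 + 4f3.
Summing componentwise gives (10, 26, -18).

(10, 26, -18)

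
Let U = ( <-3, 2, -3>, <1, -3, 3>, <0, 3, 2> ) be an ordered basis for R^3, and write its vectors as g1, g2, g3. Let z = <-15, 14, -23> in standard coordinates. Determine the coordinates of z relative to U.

<4, -3, -1>

[z]_U is the unique c with M c = z, where M has columns g1, ..., g3.
Gaussian elimination on [M | z] yields c = (4, -3, -1).
Check: 4g1 - 3g2 - g3 = <-15, 14, -23>.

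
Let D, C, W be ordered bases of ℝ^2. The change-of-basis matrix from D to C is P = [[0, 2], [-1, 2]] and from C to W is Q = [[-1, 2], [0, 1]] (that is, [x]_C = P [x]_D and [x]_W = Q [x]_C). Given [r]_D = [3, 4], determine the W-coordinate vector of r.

[2, 5]

Apply P to get C-coordinates [8, 5], then Q to get W-coordinates.
The result is [r]_W = [2, 5].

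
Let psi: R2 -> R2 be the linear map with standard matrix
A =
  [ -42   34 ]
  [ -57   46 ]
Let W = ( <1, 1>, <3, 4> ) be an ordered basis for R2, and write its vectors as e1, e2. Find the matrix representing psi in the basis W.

Let P have columns e1, e2. Then [psi]_W = P^(-1) A P.
Here det P = 1, so P^(-1) is integer; computing A P first and then P^(-1)(A P) gives [[1, 1], [-3, 3]].

[[1, 1], [-3, 3]]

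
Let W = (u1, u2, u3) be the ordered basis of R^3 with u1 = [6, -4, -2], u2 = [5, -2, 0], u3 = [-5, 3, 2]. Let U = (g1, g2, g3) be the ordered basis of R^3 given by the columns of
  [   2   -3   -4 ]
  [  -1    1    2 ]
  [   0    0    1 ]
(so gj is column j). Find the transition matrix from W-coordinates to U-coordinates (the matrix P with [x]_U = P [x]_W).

Let M have columns uj and N have columns gj. Then for every x, N [x]_U = x = M [x]_W, so P = N^(-1) M.
Since det N = -1, N^(-1) has integer entries; multiplying gives P = [[2, 1, 0], [2, -1, -1], [-2, 0, 2]].

[[2, 1, 0], [2, -1, -1], [-2, 0, 2]]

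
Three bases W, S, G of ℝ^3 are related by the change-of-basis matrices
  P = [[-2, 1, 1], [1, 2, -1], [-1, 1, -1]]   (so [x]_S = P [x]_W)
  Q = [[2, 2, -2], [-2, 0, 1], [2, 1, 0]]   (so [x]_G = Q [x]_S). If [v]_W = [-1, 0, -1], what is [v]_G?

Apply P to get S-coordinates [1, 0, 2], then Q to get G-coordinates.
The result is [v]_G = [-2, 0, 2].

[-2, 0, 2]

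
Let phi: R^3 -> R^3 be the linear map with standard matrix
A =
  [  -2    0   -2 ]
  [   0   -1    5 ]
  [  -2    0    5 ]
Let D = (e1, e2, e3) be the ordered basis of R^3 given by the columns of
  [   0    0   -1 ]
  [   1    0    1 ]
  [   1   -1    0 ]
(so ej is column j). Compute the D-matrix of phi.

[[2, -3, 1], [-3, 2, -1], [2, -2, -2]]

Let P have columns e1, ..., e3. Then [phi]_D = P^(-1) A P.
Here det P = 1, so P^(-1) is integer; computing A P first and then P^(-1)(A P) gives [[2, -3, 1], [-3, 2, -1], [2, -2, -2]].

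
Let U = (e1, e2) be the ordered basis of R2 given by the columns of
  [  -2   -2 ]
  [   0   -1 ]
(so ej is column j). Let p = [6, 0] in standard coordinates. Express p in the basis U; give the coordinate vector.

[-3, 0]

We seek scalars with c_1 e1 + c_2 e2 = p; equivalently solve M c = p where the columns of M are e1, e2.
System: -2c_1 - 2c_2 = 6, 0c_1 - c_2 = 0; solving gives c_1 = -3, c_2 = 0.
Check: -3e1 + 0·e2 = [6, 0].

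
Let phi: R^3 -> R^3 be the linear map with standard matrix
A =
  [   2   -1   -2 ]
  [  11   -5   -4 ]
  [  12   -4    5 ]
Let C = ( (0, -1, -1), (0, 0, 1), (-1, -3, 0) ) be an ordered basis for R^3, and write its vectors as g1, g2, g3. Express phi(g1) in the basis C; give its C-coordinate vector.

(0, -1, -3)

Column 1 of [phi]_C is the C-coordinate vector of phi(g1).
In standard coordinates phi(g1) = A g1 = (3, 9, -1).
Converting to C: (3, 9, -1) = 0·g1 - g2 - 3g3, so the coordinate vector is (0, -1, -3).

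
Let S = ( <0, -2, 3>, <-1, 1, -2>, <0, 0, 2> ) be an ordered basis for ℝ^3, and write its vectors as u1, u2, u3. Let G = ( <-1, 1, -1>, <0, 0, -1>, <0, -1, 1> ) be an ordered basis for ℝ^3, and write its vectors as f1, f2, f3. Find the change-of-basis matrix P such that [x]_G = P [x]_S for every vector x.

Let M have columns uj and N have columns fj. Then for every x, N [x]_G = x = M [x]_S, so P = N^(-1) M.
Since det N = 1, N^(-1) has integer entries; multiplying gives P = [[0, 1, 0], [-1, 1, -2], [2, 0, 0]].

[[0, 1, 0], [-1, 1, -2], [2, 0, 0]]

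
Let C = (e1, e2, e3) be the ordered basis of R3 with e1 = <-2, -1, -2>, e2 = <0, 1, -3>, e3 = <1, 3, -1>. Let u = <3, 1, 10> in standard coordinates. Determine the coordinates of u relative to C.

<-1, -3, 1>

[u]_C is the unique c with M c = u, where M has columns e1, ..., e3.
Solving this 3x3 system gives c = (-1, -3, 1).
Check: -e1 - 3e2 + e3 = <3, 1, 10>.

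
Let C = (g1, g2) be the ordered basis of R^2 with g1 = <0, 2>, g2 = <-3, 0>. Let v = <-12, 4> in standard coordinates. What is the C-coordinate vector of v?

We seek scalars with c_1 g1 + c_2 g2 = v; equivalently solve M c = v where the columns of M are g1, g2.
System: 0c_1 - 3c_2 = -12, 2c_1 + 0c_2 = 4; solving gives c_1 = 2, c_2 = 4.
Check: 2g1 + 4g2 = <-12, 4>.

<2, 4>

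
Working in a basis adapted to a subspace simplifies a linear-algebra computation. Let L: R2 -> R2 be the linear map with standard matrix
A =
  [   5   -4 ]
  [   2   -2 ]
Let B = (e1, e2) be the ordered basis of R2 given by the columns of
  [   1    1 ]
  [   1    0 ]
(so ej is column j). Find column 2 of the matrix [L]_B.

Column 2 of [L]_B is the B-coordinate vector of L(e2).
In standard coordinates L(e2) = A e2 = (5, 2).
Converting to B: (5, 2) = 2e1 + 3e2, so the coordinate vector is (2, 3).

(2, 3)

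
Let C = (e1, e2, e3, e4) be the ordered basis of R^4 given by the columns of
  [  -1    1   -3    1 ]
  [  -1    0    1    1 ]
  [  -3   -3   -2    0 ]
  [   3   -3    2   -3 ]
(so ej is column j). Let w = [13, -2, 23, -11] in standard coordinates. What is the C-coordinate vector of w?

[-4, -1, -4, -2]

We seek scalars with c_1 e1 + ... + c_4 e4 = w; equivalently solve M c = w where the columns of M are e1, ..., e4.
Solving this 4x4 system gives c = (-4, -1, -4, -2).
Check: -4e1 - e2 - 4e3 - 2e4 = [13, -2, 23, -11].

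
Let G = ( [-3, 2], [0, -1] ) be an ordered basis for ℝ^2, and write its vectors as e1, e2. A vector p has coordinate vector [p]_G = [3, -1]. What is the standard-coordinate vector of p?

[-9, 7]

By definition p = 3e1 - e2.
Summing componentwise gives [-9, 7].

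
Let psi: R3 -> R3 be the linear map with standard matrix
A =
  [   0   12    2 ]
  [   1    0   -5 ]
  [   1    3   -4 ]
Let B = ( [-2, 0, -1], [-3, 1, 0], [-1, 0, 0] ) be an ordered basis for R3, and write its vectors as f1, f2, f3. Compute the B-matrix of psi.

Let P have columns f1, ..., f3. Then [psi]_B = P^(-1) A P.
Here det P = -1, so P^(-1) is integer; computing A P first and then P^(-1)(A P) gives [[-2, 0, 1], [3, -3, -1], [-3, -3, 1]].

[[-2, 0, 1], [3, -3, -1], [-3, -3, 1]]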